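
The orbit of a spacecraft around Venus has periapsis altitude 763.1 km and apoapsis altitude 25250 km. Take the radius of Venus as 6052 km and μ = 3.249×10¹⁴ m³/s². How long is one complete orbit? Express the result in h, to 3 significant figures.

T ≈ 8.06 h

r_p = 6052 + 763.1 = 6815.1 km = 6.8151×10⁶ m.
r_a = 6052 + 25250 = 31302 km = 3.1302×10⁷ m.
Semi-major axis a = (r_p + r_a)/2 = (6815.1 + 31302)/2 = 19059 km = 1.906×10⁷ m.
By Kepler's third law T = 2π√(a³/μ) = 2π × 4.616×10³ = 2.900×10⁴ s.
= 8.056 h.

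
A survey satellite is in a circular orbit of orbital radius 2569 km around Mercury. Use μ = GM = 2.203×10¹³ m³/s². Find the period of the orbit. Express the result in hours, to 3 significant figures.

r = 2569 km = 2.569×10⁶ m.
Kepler's third law: T = 2π√(r³/μ) = 2π√((2.569×10⁶)³ / 2.203×10¹³).
r³/μ = 7.696×10⁵ s², so T = 2π × 8.773×10² = 5.512×10³ s.
Converting: 5.512×10³ s ÷ 3600 = 1.531 hours.

T ≈ 1.53 hours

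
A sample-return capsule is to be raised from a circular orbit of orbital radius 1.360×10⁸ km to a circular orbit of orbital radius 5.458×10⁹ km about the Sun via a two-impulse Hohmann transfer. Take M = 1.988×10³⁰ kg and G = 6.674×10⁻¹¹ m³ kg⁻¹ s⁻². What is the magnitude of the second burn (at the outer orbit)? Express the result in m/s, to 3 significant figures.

μ = GM = 6.674×10⁻¹¹ × 1.988×10³⁰ = 1.327×10²⁰ m³/s².
r₁ = 1.360×10⁸ km = 1.360×10¹¹ m.
r₂ = 5.458×10⁹ km = 5.458×10¹² m.
Transfer ellipse a_t = (r₁ + r₂)/2 = 2.797×10¹² m.
At r₁: circular v_c1 = √(μ/r₁) = 31230 m/s; transfer-perihelion v_p = √[μ(2/r₁ − 1/a_t)] = 43630 m/s.
At r₂: circular v_c2 = √(μ/r₂) = 4930 m/s; transfer-aphelion v_a = √[μ(2/r₂ − 1/a_t)] = 1087 m/s.
Δv₂ = v_c2 − v_a = 3843 m/s.

Δv ≈ 3840 m/s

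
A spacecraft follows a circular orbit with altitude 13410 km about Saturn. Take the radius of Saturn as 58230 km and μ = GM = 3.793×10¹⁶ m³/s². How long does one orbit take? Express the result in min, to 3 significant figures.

r = 58230 + 13410 = 71640 km = 7.1640×10⁷ m.
Kepler's third law: T = 2π√(r³/μ) = 2π√((7.164×10⁷)³ / 3.793×10¹⁶).
r³/μ = 9.694×10⁶ s², so T = 2π × 3.113×10³ = 1.956×10⁴ s.
Converting: 1.956×10⁴ s ÷ 60.00 = 326.0 min.

T ≈ 326 min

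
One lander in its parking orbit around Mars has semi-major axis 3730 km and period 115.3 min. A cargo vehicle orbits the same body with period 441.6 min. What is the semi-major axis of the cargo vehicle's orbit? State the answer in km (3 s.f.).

Kepler's third law: a³ ∝ T², so a₂ = a₁ (T₂/T₁)^(2/3).
T₂/T₁ = 3.830, (T₂/T₁)^(2/3) = 2.448.
a₂ = 3730 × 2.448 = 9131 km.

a₂ ≈ 9130 km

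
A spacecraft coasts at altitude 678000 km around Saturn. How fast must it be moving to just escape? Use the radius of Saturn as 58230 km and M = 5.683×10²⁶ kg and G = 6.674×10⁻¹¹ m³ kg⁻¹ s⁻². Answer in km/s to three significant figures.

μ = GM = 6.674×10⁻¹¹ × 5.683×10²⁶ = 3.793×10¹⁶ m³/s².
r = 58230 + 678000 = 736230 km = 7.3623×10⁸ m.
Escape speed v_esc = √(2μ/r) = √(2 × 3.793×10¹⁶ / 7.362×10⁸) = √(1.030×10⁸) = 10150 m/s.
= 10.15 km/s.

v_esc ≈ 10.2 km/s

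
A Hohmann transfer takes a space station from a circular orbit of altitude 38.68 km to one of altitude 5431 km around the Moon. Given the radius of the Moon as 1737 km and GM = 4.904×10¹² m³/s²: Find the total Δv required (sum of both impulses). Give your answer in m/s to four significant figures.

Δv_total ≈ 748.1 m/s

r₁ = 1737 + 38.68 = 1775.7 km = 1.7757×10⁶ m.
r₂ = 1737 + 5431 = 7168.0 km = 7.1680×10⁶ m.
Transfer ellipse a_t = (r₁ + r₂)/2 = 4.472×10⁶ m.
At r₁: circular v_c1 = √(μ/r₁) = 1662 m/s; transfer-perilune v_p = √[μ(2/r₁ − 1/a_t)] = 2104 m/s.
Δv₁ = v_p − v_c1 = 442.2 m/s.
At r₂: circular v_c2 = √(μ/r₂) = 827.1 m/s; transfer-apolune v_a = √[μ(2/r₂ − 1/a_t)] = 521.2 m/s.
Δv₂ = v_c2 − v_a = 305.9 m/s.
Total Δv = Δv₁ + Δv₂ = 748.1 m/s.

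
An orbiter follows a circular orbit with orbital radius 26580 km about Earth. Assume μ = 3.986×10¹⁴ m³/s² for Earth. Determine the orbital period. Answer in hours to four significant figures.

r = 26580 km = 2.658×10⁷ m.
Kepler's third law: T = 2π√(r³/μ) = 2π√((2.658×10⁷)³ / 3.986×10¹⁴).
r³/μ = 4.711×10⁷ s², so T = 2π × 6.864×10³ = 4.313×10⁴ s.
Converting: 4.313×10⁴ s ÷ 3600 = 11.98 hours.

T ≈ 11.98 hours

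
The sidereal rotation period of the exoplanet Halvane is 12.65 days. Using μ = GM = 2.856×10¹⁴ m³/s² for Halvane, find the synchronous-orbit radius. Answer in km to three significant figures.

T = 12.65 days = 1.093×10⁶ s.
A synchronous orbit has period T, so by Kepler's third law a = (μT²/4π²)^(1/3).
μT²/4π² = 2.856×10¹⁴ × (1.093×10⁶)² / 39.48 = 8.642×10²⁴ m³.
a = 2.052×10⁸ m = 2.0521×10⁵ km.

r_sync ≈ 2.05×10⁵ km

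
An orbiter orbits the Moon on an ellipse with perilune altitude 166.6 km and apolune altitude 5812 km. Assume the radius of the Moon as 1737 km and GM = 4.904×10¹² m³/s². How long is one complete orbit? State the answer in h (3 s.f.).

r_p = 1737 + 166.6 = 1903.6 km = 1.9036×10⁶ m.
r_a = 1737 + 5812 = 7549.0 km = 7.5490×10⁶ m.
Semi-major axis a = (r_p + r_a)/2 = (1903.6 + 7549.0)/2 = 4726.3 km = 4.726×10⁶ m.
By Kepler's third law T = 2π√(a³/μ) = 2π × 4.640×10³ = 2.915×10⁴ s.
= 8.098 h.

T ≈ 8.10 h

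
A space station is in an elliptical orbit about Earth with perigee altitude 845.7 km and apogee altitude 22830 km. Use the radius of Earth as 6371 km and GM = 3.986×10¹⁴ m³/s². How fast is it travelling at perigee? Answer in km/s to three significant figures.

r_p = 6371 + 845.7 = 7216.7 km = 7.2167×10⁶ m.
r_a = 6371 + 22830 = 29201 km = 2.9201×10⁷ m.
Semi-major axis a = (r_p + r_a)/2 = 18209 km = 1.821×10⁷ m.
Vis-viva: v² = μ(2/r − 1/a) = 3.986×10¹⁴ × (2.771×10⁻⁷ − 5.492×10⁻⁸) = 8.858×10⁷ m²/s².
v = 9411 m/s = 9.411 km/s.

v ≈ 9.41 km/s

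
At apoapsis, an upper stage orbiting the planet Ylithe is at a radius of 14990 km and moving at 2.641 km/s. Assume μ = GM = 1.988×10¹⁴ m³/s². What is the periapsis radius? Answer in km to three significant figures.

periapsis radius ≈ 5350 km

r_a = 1.499×10⁷ m.
Specific energy ε = v²/2 − μ/r = -9.775×10⁶ J/kg, so a = −μ/(2ε) = 1.017×10⁷ m.
The apsides satisfy r_p + r_a = 2a, so the periapsis radius is 2a − r_a = 5.348×10⁶ m = 5348.1 km.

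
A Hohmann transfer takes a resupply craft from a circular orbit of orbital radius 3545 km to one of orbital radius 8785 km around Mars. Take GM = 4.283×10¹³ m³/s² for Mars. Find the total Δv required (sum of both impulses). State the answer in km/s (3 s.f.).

r₁ = 3545 km = 3.545×10⁶ m.
r₂ = 8785 km = 8.785×10⁶ m.
Transfer ellipse a_t = (r₁ + r₂)/2 = 6.165×10⁶ m.
At r₁: circular v_c1 = √(μ/r₁) = 3476 m/s; transfer-periapsis v_p = √[μ(2/r₁ − 1/a_t)] = 4149 m/s.
Δv₁ = v_p − v_c1 = 673.4 m/s.
At r₂: circular v_c2 = √(μ/r₂) = 2208 m/s; transfer-apoapsis v_a = √[μ(2/r₂ − 1/a_t)] = 1674 m/s.
Δv₂ = v_c2 − v_a = 533.7 m/s.
Total Δv = Δv₁ + Δv₂ = 1207 m/s = 1.207 km/s.

Δv_total ≈ 1.21 km/s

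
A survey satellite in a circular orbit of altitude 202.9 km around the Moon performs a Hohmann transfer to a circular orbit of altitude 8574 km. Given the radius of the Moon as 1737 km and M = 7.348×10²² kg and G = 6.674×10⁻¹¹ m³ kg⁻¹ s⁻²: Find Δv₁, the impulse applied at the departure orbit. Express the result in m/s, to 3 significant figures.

μ = GM = 6.674×10⁻¹¹ × 7.348×10²² = 4.904×10¹² m³/s².
r₁ = 1737 + 202.9 = 1939.9 km = 1.9399×10⁶ m.
r₂ = 1737 + 8574 = 10311 km = 1.0311×10⁷ m.
Transfer ellipse a_t = (r₁ + r₂)/2 = 6.125×10⁶ m.
At r₁: circular v_c1 = √(μ/r₁) = 1590 m/s; transfer-perilune v_p = √[μ(2/r₁ − 1/a_t)] = 2063 m/s.
Δv₁ = v_p − v_c1 = 472.9 m/s.

Δv ≈ 473 m/s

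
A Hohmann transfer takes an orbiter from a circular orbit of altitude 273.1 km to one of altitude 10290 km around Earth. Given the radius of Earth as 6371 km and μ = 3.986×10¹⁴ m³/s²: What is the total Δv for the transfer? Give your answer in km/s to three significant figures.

Δv_total ≈ 2.71 km/s

r₁ = 6371 + 273.1 = 6644.1 km = 6.6441×10⁶ m.
r₂ = 6371 + 10290 = 16661 km = 1.6661×10⁷ m.
Transfer ellipse a_t = (r₁ + r₂)/2 = 1.165×10⁷ m.
At r₁: circular v_c1 = √(μ/r₁) = 7746 m/s; transfer-perigee v_p = √[μ(2/r₁ − 1/a_t)] = 9262 m/s.
Δv₁ = v_p − v_c1 = 1516 m/s.
At r₂: circular v_c2 = √(μ/r₂) = 4891 m/s; transfer-apogee v_a = √[μ(2/r₂ − 1/a_t)] = 3693 m/s.
Δv₂ = v_c2 − v_a = 1198 m/s.
Total Δv = Δv₁ + Δv₂ = 2714 m/s = 2.714 km/s.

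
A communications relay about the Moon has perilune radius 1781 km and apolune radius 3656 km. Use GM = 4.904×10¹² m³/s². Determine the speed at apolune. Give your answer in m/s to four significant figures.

Semi-major axis a = (r_p + r_a)/2 = 2718.5 km = 2.718×10⁶ m.
Vis-viva: v² = μ(2/r − 1/a) = 4.904×10¹² × (5.470×10⁻⁷ − 3.678×10⁻⁷) = 8.788×10⁵ m²/s².
v = 937.4 m/s.

v ≈ 937.4 m/s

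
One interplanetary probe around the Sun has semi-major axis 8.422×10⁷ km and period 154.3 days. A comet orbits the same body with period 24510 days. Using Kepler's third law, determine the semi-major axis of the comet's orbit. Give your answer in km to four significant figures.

Kepler's third law: a³ ∝ T², so a₂ = a₁ (T₂/T₁)^(2/3).
T₂/T₁ = 158.8, (T₂/T₁)^(2/3) = 29.33.
a₂ = 8.422×10⁷ × 29.33 = 2.470×10⁹ km.

a₂ ≈ 2.470×10⁹ km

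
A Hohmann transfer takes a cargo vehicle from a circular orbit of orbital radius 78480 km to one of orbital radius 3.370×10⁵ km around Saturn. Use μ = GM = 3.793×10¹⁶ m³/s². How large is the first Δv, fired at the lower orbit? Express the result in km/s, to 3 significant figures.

r₁ = 78480 km = 7.848×10⁷ m.
r₂ = 3.370×10⁵ km = 3.370×10⁸ m.
Transfer ellipse a_t = (r₁ + r₂)/2 = 2.077×10⁸ m.
At r₁: circular v_c1 = √(μ/r₁) = 21980 m/s; transfer-perikrone v_p = √[μ(2/r₁ − 1/a_t)] = 28000 m/s.
Δv₁ = v_p − v_c1 = 6016 m/s.
= 6.016 km/s.

Δv ≈ 6.02 km/s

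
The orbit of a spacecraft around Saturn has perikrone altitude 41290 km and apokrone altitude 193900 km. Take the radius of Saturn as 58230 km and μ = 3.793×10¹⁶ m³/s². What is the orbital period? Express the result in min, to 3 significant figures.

r_p = 58230 + 41290 = 99520 km = 9.9520×10⁷ m.
r_a = 58230 + 193900 = 252130 km = 2.5213×10⁸ m.
Semi-major axis a = (r_p + r_a)/2 = (99520 + 2.5213×10⁵)/2 = 1.7582×10⁵ km = 1.758×10⁸ m.
By Kepler's third law T = 2π√(a³/μ) = 2π × 1.197×10⁴ = 7.522×10⁴ s.
= 1254 min.

T ≈ 1250 min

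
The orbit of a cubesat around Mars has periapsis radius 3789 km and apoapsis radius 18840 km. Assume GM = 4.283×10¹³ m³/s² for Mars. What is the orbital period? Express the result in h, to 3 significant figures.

Semi-major axis a = (r_p + r_a)/2 = (3789.0 + 18840)/2 = 11314 km = 1.131×10⁷ m.
By Kepler's third law T = 2π√(a³/μ) = 2π × 5.815×10³ = 3.654×10⁴ s.
= 10.15 h.

T ≈ 10.1 h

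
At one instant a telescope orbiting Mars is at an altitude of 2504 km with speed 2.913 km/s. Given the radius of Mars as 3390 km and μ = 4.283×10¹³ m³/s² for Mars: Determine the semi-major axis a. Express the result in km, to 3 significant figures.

r = 3390 + 2504 = 5894.0 km = 5.894×10⁶ m.
Vis-viva rearranged: 1/a = 2/r − v²/μ = 3.393×10⁻⁷ − 1.981×10⁻⁷ = 1.412×10⁻⁷ m⁻¹.
a = 7.082×10⁶ m = 7081.8 km.

a ≈ 7080 km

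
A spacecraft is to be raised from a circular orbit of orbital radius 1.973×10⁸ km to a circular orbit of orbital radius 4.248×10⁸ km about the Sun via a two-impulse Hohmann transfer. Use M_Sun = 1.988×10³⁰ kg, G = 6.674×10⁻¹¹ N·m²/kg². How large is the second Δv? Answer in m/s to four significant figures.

Δv ≈ 3598 m/s

μ = GM = 6.674×10⁻¹¹ × 1.988×10³⁰ = 1.327×10²⁰ m³/s².
r₁ = 1.973×10⁸ km = 1.973×10¹¹ m.
r₂ = 4.248×10⁸ km = 4.248×10¹¹ m.
Transfer ellipse a_t = (r₁ + r₂)/2 = 3.110×10¹¹ m.
At r₁: circular v_c1 = √(μ/r₁) = 25930 m/s; transfer-perihelion v_p = √[μ(2/r₁ − 1/a_t)] = 30310 m/s.
At r₂: circular v_c2 = √(μ/r₂) = 17670 m/s; transfer-aphelion v_a = √[μ(2/r₂ − 1/a_t)] = 14080 m/s.
Δv₂ = v_c2 − v_a = 3598 m/s.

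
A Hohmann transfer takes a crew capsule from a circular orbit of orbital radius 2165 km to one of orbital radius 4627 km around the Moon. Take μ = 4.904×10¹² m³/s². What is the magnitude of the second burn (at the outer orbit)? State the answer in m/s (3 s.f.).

Δv ≈ 208 m/s

r₁ = 2165 km = 2.165×10⁶ m.
r₂ = 4627 km = 4.627×10⁶ m.
Transfer ellipse a_t = (r₁ + r₂)/2 = 3.396×10⁶ m.
At r₁: circular v_c1 = √(μ/r₁) = 1505 m/s; transfer-perilune v_p = √[μ(2/r₁ − 1/a_t)] = 1757 m/s.
At r₂: circular v_c2 = √(μ/r₂) = 1029 m/s; transfer-apolune v_a = √[μ(2/r₂ − 1/a_t)] = 822.0 m/s.
Δv₂ = v_c2 − v_a = 207.5 m/s.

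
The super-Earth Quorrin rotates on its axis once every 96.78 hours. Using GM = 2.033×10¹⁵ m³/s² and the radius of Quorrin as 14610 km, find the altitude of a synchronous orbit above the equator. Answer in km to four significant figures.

T = 96.78 hours = 3.484×10⁵ s.
A synchronous orbit has period T, so by Kepler's third law a = (μT²/4π²)^(1/3).
μT²/4π² = 2.033×10¹⁵ × (3.484×10⁵)² / 39.48 = 6.251×10²⁴ m³.
a = 1.842×10⁸ m = 1.8421×10⁵ km.
Altitude h = a − R = 1.8421×10⁵ − 14610 = 1.6960×10⁵ km.

h_sync ≈ 1.696×10⁵ km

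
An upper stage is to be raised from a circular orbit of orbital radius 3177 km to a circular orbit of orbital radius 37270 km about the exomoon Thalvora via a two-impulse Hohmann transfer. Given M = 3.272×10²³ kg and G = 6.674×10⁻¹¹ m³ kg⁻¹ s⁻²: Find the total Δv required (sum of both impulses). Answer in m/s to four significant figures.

μ = GM = 6.674×10⁻¹¹ × 3.272×10²³ = 2.184×10¹³ m³/s².
r₁ = 3177 km = 3.177×10⁶ m.
r₂ = 37270 km = 3.727×10⁷ m.
Transfer ellipse a_t = (r₁ + r₂)/2 = 2.022×10⁷ m.
At r₁: circular v_c1 = √(μ/r₁) = 2622 m/s; transfer-periapsis v_p = √[μ(2/r₁ − 1/a_t)] = 3559 m/s.
Δv₁ = v_p − v_c1 = 937.4 m/s.
At r₂: circular v_c2 = √(μ/r₂) = 765.5 m/s; transfer-apoapsis v_a = √[μ(2/r₂ − 1/a_t)] = 303.4 m/s.
Δv₂ = v_c2 − v_a = 462.1 m/s.
Total Δv = Δv₁ + Δv₂ = 1399 m/s.

Δv_total ≈ 1399 m/s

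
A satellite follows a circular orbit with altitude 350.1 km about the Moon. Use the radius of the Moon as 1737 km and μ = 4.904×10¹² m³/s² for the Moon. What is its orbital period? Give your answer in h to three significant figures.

T ≈ 2.38 h

r = 1737 + 350.1 = 2087.1 km = 2.0871×10⁶ m.
Kepler's third law: T = 2π√(r³/μ) = 2π√((2.087×10⁶)³ / 4.904×10¹²).
r³/μ = 1.854×10⁶ s², so T = 2π × 1.362×10³ = 8.555×10³ s.
Converting: 8.555×10³ s ÷ 3600 = 2.376 h.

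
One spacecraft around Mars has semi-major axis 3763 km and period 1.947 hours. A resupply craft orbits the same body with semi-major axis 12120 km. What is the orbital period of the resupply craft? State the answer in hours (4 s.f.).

T₂ ≈ 11.25 hours

Kepler's third law: T² ∝ a³, so T₂ = T₁ (a₂/a₁)^(3/2).
a₂/a₁ = 3.221, (a₂/a₁)^(3/2) = 5.780.
T₂ = 1.947 × 5.780 = 11.25 hours.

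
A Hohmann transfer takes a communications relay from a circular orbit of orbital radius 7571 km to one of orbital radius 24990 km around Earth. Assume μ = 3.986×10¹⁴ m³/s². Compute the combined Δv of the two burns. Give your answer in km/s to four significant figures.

r₁ = 7571 km = 7.571×10⁶ m.
r₂ = 24990 km = 2.499×10⁷ m.
Transfer ellipse a_t = (r₁ + r₂)/2 = 1.628×10⁷ m.
At r₁: circular v_c1 = √(μ/r₁) = 7256 m/s; transfer-perigee v_p = √[μ(2/r₁ − 1/a_t)] = 8990 m/s.
Δv₁ = v_p − v_c1 = 1734 m/s.
At r₂: circular v_c2 = √(μ/r₂) = 3994 m/s; transfer-apogee v_a = √[μ(2/r₂ − 1/a_t)] = 2724 m/s.
Δv₂ = v_c2 − v_a = 1270 m/s.
Total Δv = Δv₁ + Δv₂ = 3004 m/s = 3.004 km/s.

Δv_total ≈ 3.004 km/s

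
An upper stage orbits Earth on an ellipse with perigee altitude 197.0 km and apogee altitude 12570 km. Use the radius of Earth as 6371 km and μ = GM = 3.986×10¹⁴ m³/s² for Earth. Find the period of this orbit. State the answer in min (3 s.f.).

r_p = 6371 + 197.0 = 6568.0 km = 6.5680×10⁶ m.
r_a = 6371 + 12570 = 18941 km = 1.8941×10⁷ m.
Semi-major axis a = (r_p + r_a)/2 = (6568.0 + 18941)/2 = 12754 km = 1.275×10⁷ m.
By Kepler's third law T = 2π√(a³/μ) = 2π × 2.282×10³ = 1.434×10⁴ s.
= 238.9 min.

T ≈ 239 min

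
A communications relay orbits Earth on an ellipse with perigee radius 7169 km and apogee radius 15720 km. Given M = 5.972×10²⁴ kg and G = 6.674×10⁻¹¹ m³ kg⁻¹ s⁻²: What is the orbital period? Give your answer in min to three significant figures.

μ = GM = 6.674×10⁻¹¹ × 5.972×10²⁴ = 3.986×10¹⁴ m³/s².
Semi-major axis a = (r_p + r_a)/2 = (7169.0 + 15720)/2 = 11444 km = 1.144×10⁷ m.
By Kepler's third law T = 2π√(a³/μ) = 2π × 1.939×10³ = 1.218×10⁴ s.
= 203.1 min.

T ≈ 203 min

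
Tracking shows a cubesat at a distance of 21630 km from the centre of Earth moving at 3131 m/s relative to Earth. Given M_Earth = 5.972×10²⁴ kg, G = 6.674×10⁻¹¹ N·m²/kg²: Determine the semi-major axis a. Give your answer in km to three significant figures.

a ≈ 14700 km

μ = GM = 6.674×10⁻¹¹ × 5.972×10²⁴ = 3.986×10¹⁴ m³/s².
r = 2.163×10⁷ m.
Specific orbital energy ε = v²/2 − μ/r = (3131)²/2 − 3.986×10¹⁴/2.163×10⁷ = -1.353×10⁷ J/kg.
Since ε = −μ/(2a), a = −μ/(2ε) = 1.473×10⁷ m = 14734 km.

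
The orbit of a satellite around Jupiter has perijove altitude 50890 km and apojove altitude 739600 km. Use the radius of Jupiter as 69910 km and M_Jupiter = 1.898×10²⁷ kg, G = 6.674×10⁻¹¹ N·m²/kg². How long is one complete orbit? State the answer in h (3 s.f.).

T ≈ 49.2 h

μ = GM = 6.674×10⁻¹¹ × 1.898×10²⁷ = 1.267×10¹⁷ m³/s².
r_p = 69910 + 50890 = 120800 km = 1.2080×10⁸ m.
r_a = 69910 + 739600 = 809510 km = 8.0951×10⁸ m.
Semi-major axis a = (r_p + r_a)/2 = (1.2080×10⁵ + 8.0951×10⁵)/2 = 4.6516×10⁵ km = 4.652×10⁸ m.
By Kepler's third law T = 2π√(a³/μ) = 2π × 2.819×10⁴ = 1.771×10⁵ s.
= 49.20 h.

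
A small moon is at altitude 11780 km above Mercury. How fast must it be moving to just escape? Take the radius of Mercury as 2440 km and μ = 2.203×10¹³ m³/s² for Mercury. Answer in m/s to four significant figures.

v_esc ≈ 1760 m/s

r = 2440 + 11780 = 14220 km = 1.4220×10⁷ m.
Escape speed v_esc = √(2μ/r) = √(2 × 2.203×10¹³ / 1.422×10⁷) = √(3.098×10⁶) = 1760 m/s.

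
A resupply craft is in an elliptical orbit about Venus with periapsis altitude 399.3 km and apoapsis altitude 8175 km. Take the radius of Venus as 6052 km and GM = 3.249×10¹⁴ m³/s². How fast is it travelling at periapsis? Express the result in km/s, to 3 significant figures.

r_p = 6052 + 399.3 = 6451.3 km = 6.4513×10⁶ m.
r_a = 6052 + 8175 = 14227 km = 1.4227×10⁷ m.
Semi-major axis a = (r_p + r_a)/2 = 10339 km = 1.034×10⁷ m.
Vis-viva: v² = μ(2/r − 1/a) = 3.249×10¹⁴ × (3.100×10⁻⁷ − 9.672×10⁻⁸) = 6.930×10⁷ m²/s².
v = 8325 m/s = 8.325 km/s.

v ≈ 8.32 km/s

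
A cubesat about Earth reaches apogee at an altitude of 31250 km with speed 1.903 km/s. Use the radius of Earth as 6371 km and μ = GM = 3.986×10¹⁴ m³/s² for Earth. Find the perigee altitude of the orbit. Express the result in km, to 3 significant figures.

r_a = 6371 + 31250 = 37621 km = 3.762×10⁷ m.
Specific energy ε = v²/2 − μ/r = -8.784×10⁶ J/kg, so a = −μ/(2ε) = 2.269×10⁷ m.
The apsides satisfy r_p + r_a = 2a, so the perigee radius is 2a − r_a = 7.755×10⁶ m = 7754.7 km.
Perigee altitude = 7754.7 − 6371 = 1383.7 km.

perigee altitude ≈ 1380 km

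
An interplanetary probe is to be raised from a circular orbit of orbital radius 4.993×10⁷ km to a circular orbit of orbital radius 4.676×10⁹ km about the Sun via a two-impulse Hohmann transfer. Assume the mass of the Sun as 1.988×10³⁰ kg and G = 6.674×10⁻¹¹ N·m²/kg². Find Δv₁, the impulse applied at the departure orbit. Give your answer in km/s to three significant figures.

μ = GM = 6.674×10⁻¹¹ × 1.988×10³⁰ = 1.327×10²⁰ m³/s².
r₁ = 4.993×10⁷ km = 4.993×10¹⁰ m.
r₂ = 4.676×10⁹ km = 4.676×10¹² m.
Transfer ellipse a_t = (r₁ + r₂)/2 = 2.363×10¹² m.
At r₁: circular v_c1 = √(μ/r₁) = 51550 m/s; transfer-perihelion v_p = √[μ(2/r₁ − 1/a_t)] = 72520 m/s.
Δv₁ = v_p − v_c1 = 20970 m/s.
= 20.97 km/s.

Δv ≈ 21.0 km/s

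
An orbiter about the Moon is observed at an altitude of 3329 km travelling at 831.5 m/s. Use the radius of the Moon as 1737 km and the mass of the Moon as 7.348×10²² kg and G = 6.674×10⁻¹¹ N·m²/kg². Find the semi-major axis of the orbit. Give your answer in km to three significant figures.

μ = GM = 6.674×10⁻¹¹ × 7.348×10²² = 4.904×10¹² m³/s².
r = 1737 + 3329 = 5066.0 km = 5.066×10⁶ m.
Vis-viva rearranged: 1/a = 2/r − v²/μ = 3.948×10⁻⁷ − 1.410×10⁻⁷ = 2.538×10⁻⁷ m⁻¹.
a = 3.940×10⁶ m = 3940.0 km.

a ≈ 3940 km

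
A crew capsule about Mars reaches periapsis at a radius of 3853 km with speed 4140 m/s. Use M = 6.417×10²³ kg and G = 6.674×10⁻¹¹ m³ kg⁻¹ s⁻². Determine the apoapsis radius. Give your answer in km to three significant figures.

apoapsis radius ≈ 13000 km

μ = GM = 6.674×10⁻¹¹ × 6.417×10²³ = 4.283×10¹³ m³/s².
r_p = 3.853×10⁶ m.
Specific energy ε = v²/2 − μ/r = -2.545×10⁶ J/kg, so a = −μ/(2ε) = 8.412×10⁶ m.
The apsides satisfy r_p + r_a = 2a, so the apoapsis radius is 2a − r_p = 1.297×10⁷ m = 12972 km.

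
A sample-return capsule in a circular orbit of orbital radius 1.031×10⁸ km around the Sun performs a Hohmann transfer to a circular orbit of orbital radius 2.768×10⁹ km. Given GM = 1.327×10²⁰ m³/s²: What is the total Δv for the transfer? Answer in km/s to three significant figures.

Δv_total ≈ 19.0 km/s

r₁ = 1.031×10⁸ km = 1.031×10¹¹ m.
r₂ = 2.768×10⁹ km = 2.768×10¹² m.
Transfer ellipse a_t = (r₁ + r₂)/2 = 1.436×10¹² m.
At r₁: circular v_c1 = √(μ/r₁) = 35880 m/s; transfer-perihelion v_p = √[μ(2/r₁ − 1/a_t)] = 49820 m/s.
Δv₁ = v_p − v_c1 = 13940 m/s.
At r₂: circular v_c2 = √(μ/r₂) = 6924 m/s; transfer-aphelion v_a = √[μ(2/r₂ − 1/a_t)] = 1856 m/s.
Δv₂ = v_c2 − v_a = 5068 m/s.
Total Δv = Δv₁ + Δv₂ = 19010 m/s = 19.01 km/s.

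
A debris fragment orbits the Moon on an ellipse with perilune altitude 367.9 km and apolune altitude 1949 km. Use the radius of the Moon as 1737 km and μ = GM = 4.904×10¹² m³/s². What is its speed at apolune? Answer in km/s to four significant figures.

v ≈ 0.9835 km/s

r_p = 1737 + 367.9 = 2104.9 km = 2.1049×10⁶ m.
r_a = 1737 + 1949 = 3686.0 km = 3.6860×10⁶ m.
Semi-major axis a = (r_p + r_a)/2 = 2895.4 km = 2.895×10⁶ m.
Vis-viva: v² = μ(2/r − 1/a) = 4.904×10¹² × (5.426×10⁻⁷ − 3.454×10⁻⁷) = 9.672×10⁵ m²/s².
v = 983.5 m/s = 0.9835 km/s.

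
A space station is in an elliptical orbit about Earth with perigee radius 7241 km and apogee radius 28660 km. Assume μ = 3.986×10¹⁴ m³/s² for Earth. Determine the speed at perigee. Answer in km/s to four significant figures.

v ≈ 9.375 km/s

Semi-major axis a = (r_p + r_a)/2 = 17950 km = 1.795×10⁷ m.
Vis-viva: v² = μ(2/r − 1/a) = 3.986×10¹⁴ × (2.762×10⁻⁷ − 5.571×10⁻⁸) = 8.789×10⁷ m²/s².
v = 9375 m/s = 9.375 km/s.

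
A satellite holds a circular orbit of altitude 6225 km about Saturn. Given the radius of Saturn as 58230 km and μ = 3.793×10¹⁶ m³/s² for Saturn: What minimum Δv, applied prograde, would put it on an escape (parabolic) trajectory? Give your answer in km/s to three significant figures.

r = 58230 + 6225 = 64455 km = 6.4455×10⁷ m.
Circular speed v_c = √(μ/r) = 24260 m/s.
Escape speed v_esc = √(2μ/r) = √2 × v_c = 34310 m/s.
Δv = v_esc − v_c = 10050 m/s = 10.05 km/s.

Δv ≈ 10.0 km/s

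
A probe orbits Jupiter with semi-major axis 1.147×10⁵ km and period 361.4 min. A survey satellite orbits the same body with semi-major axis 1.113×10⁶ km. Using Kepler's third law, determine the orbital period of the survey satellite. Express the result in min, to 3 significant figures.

T₂ ≈ 10900 min

Kepler's third law: T² ∝ a³, so T₂ = T₁ (a₂/a₁)^(3/2).
a₂/a₁ = 9.704, (a₂/a₁)^(3/2) = 30.23.
T₂ = 361.4 × 30.23 = 10920 min.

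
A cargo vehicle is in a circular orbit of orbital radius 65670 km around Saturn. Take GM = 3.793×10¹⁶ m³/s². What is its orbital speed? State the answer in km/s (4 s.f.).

r = 65670 km = 6.567×10⁷ m.
For a circular orbit v = √(μ/r) = √(3.793×10¹⁶ / 6.567×10⁷) = √(5.776×10⁸) = 24030 m/s.
That is 24.03 km/s.

v ≈ 24.03 km/s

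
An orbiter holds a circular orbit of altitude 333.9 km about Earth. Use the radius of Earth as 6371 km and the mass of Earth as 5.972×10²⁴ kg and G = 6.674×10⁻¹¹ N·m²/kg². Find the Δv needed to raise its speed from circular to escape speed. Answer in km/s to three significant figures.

μ = GM = 6.674×10⁻¹¹ × 5.972×10²⁴ = 3.986×10¹⁴ m³/s².
r = 6371 + 333.9 = 6704.9 km = 6.7049×10⁶ m.
Circular speed v_c = √(μ/r) = 7710 m/s.
Escape speed v_esc = √(2μ/r) = √2 × v_c = 10900 m/s.
Δv = v_esc − v_c = 3194 m/s = 3.194 km/s.

Δv ≈ 3.19 km/s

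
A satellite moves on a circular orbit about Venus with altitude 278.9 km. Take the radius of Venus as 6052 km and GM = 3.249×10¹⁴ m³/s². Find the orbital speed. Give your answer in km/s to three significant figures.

v ≈ 7.16 km/s

r = 6052 + 278.9 = 6330.9 km = 6.3309×10⁶ m.
For a circular orbit v = √(μ/r) = √(3.249×10¹⁴ / 6.331×10⁶) = √(5.132×10⁷) = 7164 m/s.
That is 7.164 km/s.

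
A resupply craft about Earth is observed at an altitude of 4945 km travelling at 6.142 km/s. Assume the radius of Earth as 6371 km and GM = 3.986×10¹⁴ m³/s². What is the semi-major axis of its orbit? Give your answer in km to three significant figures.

r = 6371 + 4945 = 11316 km = 1.132×10⁷ m.
Specific orbital energy ε = v²/2 − μ/r = (6142)²/2 − 3.986×10¹⁴/1.132×10⁷ = -1.636×10⁷ J/kg.
Since ε = −μ/(2a), a = −μ/(2ε) = 1.218×10⁷ m = 12180 km.

a ≈ 12200 km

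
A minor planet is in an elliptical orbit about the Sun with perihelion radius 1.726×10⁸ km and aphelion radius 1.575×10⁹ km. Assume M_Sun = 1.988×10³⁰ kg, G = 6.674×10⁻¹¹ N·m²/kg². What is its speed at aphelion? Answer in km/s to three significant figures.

μ = GM = 6.674×10⁻¹¹ × 1.988×10³⁰ = 1.327×10²⁰ m³/s².
Semi-major axis a = (r_p + r_a)/2 = 8.7380×10⁸ km = 8.738×10¹¹ m.
Vis-viva: v² = μ(2/r − 1/a) = 1.327×10²⁰ × (1.270×10⁻¹² − 1.144×10⁻¹²) = 1.664×10⁷ m²/s².
v = 4079 m/s = 4.079 km/s.

v ≈ 4.08 km/s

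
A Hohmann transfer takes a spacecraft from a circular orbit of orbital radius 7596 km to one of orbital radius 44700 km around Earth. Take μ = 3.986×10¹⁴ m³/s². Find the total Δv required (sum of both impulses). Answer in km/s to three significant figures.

Δv_total ≈ 3.60 km/s

r₁ = 7596 km = 7.596×10⁶ m.
r₂ = 44700 km = 4.470×10⁷ m.
Transfer ellipse a_t = (r₁ + r₂)/2 = 2.615×10⁷ m.
At r₁: circular v_c1 = √(μ/r₁) = 7244 m/s; transfer-perigee v_p = √[μ(2/r₁ − 1/a_t)] = 9471 m/s.
Δv₁ = v_p − v_c1 = 2227 m/s.
At r₂: circular v_c2 = √(μ/r₂) = 2986 m/s; transfer-apogee v_a = √[μ(2/r₂ − 1/a_t)] = 1609 m/s.
Δv₂ = v_c2 − v_a = 1377 m/s.
Total Δv = Δv₁ + Δv₂ = 3604 m/s = 3.604 km/s.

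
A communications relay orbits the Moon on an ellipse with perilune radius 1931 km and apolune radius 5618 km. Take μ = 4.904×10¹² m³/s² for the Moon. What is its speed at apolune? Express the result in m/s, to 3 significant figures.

Semi-major axis a = (r_p + r_a)/2 = 3774.5 km = 3.774×10⁶ m.
Vis-viva: v² = μ(2/r − 1/a) = 4.904×10¹² × (3.560×10⁻⁷ − 2.649×10⁻⁷) = 4.466×10⁵ m²/s².
v = 668.3 m/s.

v ≈ 668 m/s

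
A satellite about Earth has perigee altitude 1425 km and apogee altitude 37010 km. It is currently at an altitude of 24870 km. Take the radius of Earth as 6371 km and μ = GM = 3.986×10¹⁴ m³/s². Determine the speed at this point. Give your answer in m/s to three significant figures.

r_p = 6371 + 1425 = 7796.0 km = 7.7960×10⁶ m.
r_a = 6371 + 37010 = 43381 km = 4.3381×10⁷ m.
r = 6371 + 24870 = 31241 km = 3.124×10⁷ m.
Semi-major axis a = (r_p + r_a)/2 = 25588 km = 2.559×10⁷ m.
Vis-viva: v² = μ(2/r − 1/a) = 3.986×10¹⁴ × (6.402×10⁻⁸ − 3.908×10⁻⁸) = 9.940×10⁶ m²/s².
v = 3153 m/s.

v ≈ 3150 m/s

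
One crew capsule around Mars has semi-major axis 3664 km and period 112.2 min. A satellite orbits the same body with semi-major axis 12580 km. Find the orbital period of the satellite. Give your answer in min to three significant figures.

T₂ ≈ 714 min

Kepler's third law: T² ∝ a³, so T₂ = T₁ (a₂/a₁)^(3/2).
a₂/a₁ = 3.433, (a₂/a₁)^(3/2) = 6.362.
T₂ = 112.2 × 6.362 = 713.8 min.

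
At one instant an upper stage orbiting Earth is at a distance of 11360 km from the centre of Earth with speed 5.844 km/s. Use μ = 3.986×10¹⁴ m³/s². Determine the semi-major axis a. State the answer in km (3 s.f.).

r = 1.136×10⁷ m.
Specific orbital energy ε = v²/2 − μ/r = (5844)²/2 − 3.986×10¹⁴/1.136×10⁷ = -1.801×10⁷ J/kg.
Since ε = −μ/(2a), a = −μ/(2ε) = 1.106×10⁷ m = 11065 km.

a ≈ 11100 km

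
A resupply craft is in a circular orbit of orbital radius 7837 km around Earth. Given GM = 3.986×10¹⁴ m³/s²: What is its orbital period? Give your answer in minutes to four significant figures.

T ≈ 115.1 minutes

r = 7837 km = 7.837×10⁶ m.
Kepler's third law: T = 2π√(r³/μ) = 2π√((7.837×10⁶)³ / 3.986×10¹⁴).
r³/μ = 1.208×10⁶ s², so T = 2π × 1.099×10³ = 6.905×10³ s.
Converting: 6.905×10³ s ÷ 60.00 = 115.1 minutes.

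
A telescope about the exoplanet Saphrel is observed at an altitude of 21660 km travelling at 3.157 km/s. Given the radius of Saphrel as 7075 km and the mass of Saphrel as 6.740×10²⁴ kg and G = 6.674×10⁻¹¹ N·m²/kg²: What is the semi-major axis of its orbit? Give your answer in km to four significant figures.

a ≈ 21080 km

μ = GM = 6.674×10⁻¹¹ × 6.740×10²⁴ = 4.498×10¹⁴ m³/s².
r = 7075 + 21660 = 28735 km = 2.874×10⁷ m.
Specific orbital energy ε = v²/2 − μ/r = (3157)²/2 − 4.498×10¹⁴/2.874×10⁷ = -1.067×10⁷ J/kg.
Since ε = −μ/(2a), a = −μ/(2ε) = 2.108×10⁷ m = 21077 km.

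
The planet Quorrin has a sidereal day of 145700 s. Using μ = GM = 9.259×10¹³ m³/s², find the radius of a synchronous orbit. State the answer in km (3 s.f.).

A synchronous orbit has period T, so by Kepler's third law a = (μT²/4π²)^(1/3).
μT²/4π² = 9.259×10¹³ × (1.457×10⁵)² / 39.48 = 4.979×10²² m³.
a = 3.679×10⁷ m = 36788 km.

r_sync ≈ 36800 km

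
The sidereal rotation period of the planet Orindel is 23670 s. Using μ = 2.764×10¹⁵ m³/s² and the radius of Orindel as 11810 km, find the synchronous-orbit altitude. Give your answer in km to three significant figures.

h_sync ≈ 22200 km

A synchronous orbit has period T, so by Kepler's third law a = (μT²/4π²)^(1/3).
μT²/4π² = 2.764×10¹⁵ × (2.367×10⁴)² / 39.48 = 3.923×10²² m³.
a = 3.398×10⁷ m = 33978 km.
Altitude h = a − R = 33978 − 11810 = 22168 km.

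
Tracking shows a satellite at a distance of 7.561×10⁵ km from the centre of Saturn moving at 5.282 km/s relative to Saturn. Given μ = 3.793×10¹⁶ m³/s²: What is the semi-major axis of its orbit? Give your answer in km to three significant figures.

a ≈ 5.24×10⁵ km

r = 7.561×10⁸ m.
Specific orbital energy ε = v²/2 − μ/r = (5282)²/2 − 3.793×10¹⁶/7.561×10⁸ = -3.622×10⁷ J/kg.
Since ε = −μ/(2a), a = −μ/(2ε) = 5.237×10⁸ m = 5.2367×10⁵ km.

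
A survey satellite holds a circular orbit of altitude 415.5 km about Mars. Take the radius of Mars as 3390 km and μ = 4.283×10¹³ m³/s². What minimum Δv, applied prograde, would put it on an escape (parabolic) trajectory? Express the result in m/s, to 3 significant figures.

Δv ≈ 1390 m/s

r = 3390 + 415.5 = 3805.5 km = 3.8055×10⁶ m.
Circular speed v_c = √(μ/r) = 3355 m/s.
Escape speed v_esc = √(2μ/r) = √2 × v_c = 4744 m/s.
Δv = v_esc − v_c = 1390 m/s.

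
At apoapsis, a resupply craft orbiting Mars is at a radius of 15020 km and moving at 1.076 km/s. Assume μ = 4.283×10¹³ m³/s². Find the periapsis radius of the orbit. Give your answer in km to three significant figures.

periapsis radius ≈ 3830 km

r_a = 1.502×10⁷ m.
Specific energy ε = v²/2 − μ/r = -2.273×10⁶ J/kg, so a = −μ/(2ε) = 9.423×10⁶ m.
The apsides satisfy r_p + r_a = 2a, so the periapsis radius is 2a − r_a = 3.826×10⁶ m = 3825.9 km.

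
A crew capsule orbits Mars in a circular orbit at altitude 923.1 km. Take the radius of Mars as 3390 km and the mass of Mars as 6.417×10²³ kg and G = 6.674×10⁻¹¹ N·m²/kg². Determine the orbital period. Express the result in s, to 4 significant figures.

μ = GM = 6.674×10⁻¹¹ × 6.417×10²³ = 4.283×10¹³ m³/s².
r = 3390 + 923.1 = 4313.1 km = 4.3131×10⁶ m.
Kepler's third law: T = 2π√(r³/μ) = 2π√((4.313×10⁶)³ / 4.283×10¹³).
r³/μ = 1.873×10⁶ s², so T = 2π × 1.369×10³ = 8.600×10³ s.

T ≈ 8600 s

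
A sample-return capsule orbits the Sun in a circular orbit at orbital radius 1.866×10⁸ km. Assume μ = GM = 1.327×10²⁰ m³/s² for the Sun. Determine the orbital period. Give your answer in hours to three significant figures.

T ≈ 12200 hours

r = 1.866×10⁸ km = 1.866×10¹¹ m.
Kepler's third law: T = 2π√(r³/μ) = 2π√((1.866×10¹¹)³ / 1.327×10²⁰).
r³/μ = 4.896×10¹³ s², so T = 2π × 6.997×10⁶ = 4.397×10⁷ s.
Converting: 4.397×10⁷ s ÷ 3600 = 12210 hours.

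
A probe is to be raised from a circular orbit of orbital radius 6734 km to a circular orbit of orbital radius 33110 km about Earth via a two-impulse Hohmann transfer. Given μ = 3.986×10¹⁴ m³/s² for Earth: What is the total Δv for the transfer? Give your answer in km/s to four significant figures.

Δv_total ≈ 3.677 km/s

r₁ = 6734 km = 6.734×10⁶ m.
r₂ = 33110 km = 3.311×10⁷ m.
Transfer ellipse a_t = (r₁ + r₂)/2 = 1.992×10⁷ m.
At r₁: circular v_c1 = √(μ/r₁) = 7694 m/s; transfer-perigee v_p = √[μ(2/r₁ − 1/a_t)] = 9918 m/s.
Δv₁ = v_p − v_c1 = 2225 m/s.
At r₂: circular v_c2 = √(μ/r₂) = 3470 m/s; transfer-apogee v_a = √[μ(2/r₂ − 1/a_t)] = 2017 m/s.
Δv₂ = v_c2 − v_a = 1452 m/s.
Total Δv = Δv₁ + Δv₂ = 3677 m/s = 3.677 km/s.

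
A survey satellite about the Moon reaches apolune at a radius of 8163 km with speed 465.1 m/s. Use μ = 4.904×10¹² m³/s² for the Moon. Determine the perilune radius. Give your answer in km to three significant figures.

r_a = 8.163×10⁶ m.
Specific energy ε = v²/2 − μ/r = -4.926×10⁵ J/kg, so a = −μ/(2ε) = 4.978×10⁶ m.
The apsides satisfy r_p + r_a = 2a, so the perilune radius is 2a − r_a = 1.792×10⁶ m = 1792.3 km.

perilune radius ≈ 1790 km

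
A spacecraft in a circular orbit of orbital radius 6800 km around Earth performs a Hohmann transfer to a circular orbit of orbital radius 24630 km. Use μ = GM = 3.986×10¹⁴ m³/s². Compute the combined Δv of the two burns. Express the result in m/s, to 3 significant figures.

r₁ = 6800 km = 6.800×10⁶ m.
r₂ = 24630 km = 2.463×10⁷ m.
Transfer ellipse a_t = (r₁ + r₂)/2 = 1.572×10⁷ m.
At r₁: circular v_c1 = √(μ/r₁) = 7656 m/s; transfer-perigee v_p = √[μ(2/r₁ − 1/a_t)] = 9585 m/s.
Δv₁ = v_p − v_c1 = 1929 m/s.
At r₂: circular v_c2 = √(μ/r₂) = 4023 m/s; transfer-apogee v_a = √[μ(2/r₂ − 1/a_t)] = 2646 m/s.
Δv₂ = v_c2 − v_a = 1377 m/s.
Total Δv = Δv₁ + Δv₂ = 3305 m/s.

Δv_total ≈ 3310 m/s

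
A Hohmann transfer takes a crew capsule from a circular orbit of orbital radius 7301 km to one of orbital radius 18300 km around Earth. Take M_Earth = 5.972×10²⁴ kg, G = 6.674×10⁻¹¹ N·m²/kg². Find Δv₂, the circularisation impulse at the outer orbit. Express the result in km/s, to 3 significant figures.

μ = GM = 6.674×10⁻¹¹ × 5.972×10²⁴ = 3.986×10¹⁴ m³/s².
r₁ = 7301 km = 7.301×10⁶ m.
r₂ = 18300 km = 1.830×10⁷ m.
Transfer ellipse a_t = (r₁ + r₂)/2 = 1.280×10⁷ m.
At r₁: circular v_c1 = √(μ/r₁) = 7389 m/s; transfer-perigee v_p = √[μ(2/r₁ − 1/a_t)] = 8834 m/s.
At r₂: circular v_c2 = √(μ/r₂) = 4667 m/s; transfer-apogee v_a = √[μ(2/r₂ − 1/a_t)] = 3525 m/s.
Δv₂ = v_c2 − v_a = 1142 m/s.
= 1.142 km/s.

Δv ≈ 1.14 km/s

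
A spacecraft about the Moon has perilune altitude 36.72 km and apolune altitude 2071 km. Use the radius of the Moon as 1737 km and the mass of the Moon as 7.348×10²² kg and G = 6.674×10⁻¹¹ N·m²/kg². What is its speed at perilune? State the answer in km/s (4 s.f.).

μ = GM = 6.674×10⁻¹¹ × 7.348×10²² = 4.904×10¹² m³/s².
r_p = 1737 + 36.72 = 1773.7 km = 1.7737×10⁶ m.
r_a = 1737 + 2071 = 3808.0 km = 3.8080×10⁶ m.
Semi-major axis a = (r_p + r_a)/2 = 2790.9 km = 2.791×10⁶ m.
Vis-viva: v² = μ(2/r − 1/a) = 4.904×10¹² × (1.128×10⁻⁶ − 3.583×10⁻⁷) = 3.772×10⁶ m²/s².
v = 1942 m/s = 1.942 km/s.

v ≈ 1.942 km/s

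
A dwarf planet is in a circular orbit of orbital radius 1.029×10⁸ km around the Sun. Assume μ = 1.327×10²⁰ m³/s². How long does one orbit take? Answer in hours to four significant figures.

r = 1.029×10⁸ km = 1.029×10¹¹ m.
Kepler's third law: T = 2π√(r³/μ) = 2π√((1.029×10¹¹)³ / 1.327×10²⁰).
r³/μ = 8.211×10¹² s², so T = 2π × 2.865×10⁶ = 1.800×10⁷ s.
Converting: 1.800×10⁷ s ÷ 3600 = 5001 hours.

T ≈ 5001 hours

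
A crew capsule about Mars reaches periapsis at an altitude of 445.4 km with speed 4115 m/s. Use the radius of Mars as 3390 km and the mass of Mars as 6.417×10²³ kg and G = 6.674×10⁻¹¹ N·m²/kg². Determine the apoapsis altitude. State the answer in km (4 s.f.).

apoapsis altitude ≈ 8639 km

μ = GM = 6.674×10⁻¹¹ × 6.417×10²³ = 4.283×10¹³ m³/s².
r_p = 3390 + 445.4 = 3835.4 km = 3.835×10⁶ m.
Specific energy ε = v²/2 − μ/r = -2.700×10⁶ J/kg, so a = −μ/(2ε) = 7.932×10⁶ m.
The apsides satisfy r_p + r_a = 2a, so the apoapsis radius is 2a − r_p = 1.203×10⁷ m = 12029 km.
Apoapsis altitude = 12029 − 3390 = 8638.6 km.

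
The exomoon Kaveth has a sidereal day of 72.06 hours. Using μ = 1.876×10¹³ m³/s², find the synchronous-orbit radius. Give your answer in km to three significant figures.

T = 72.06 hours = 2.594×10⁵ s.
A synchronous orbit has period T, so by Kepler's third law a = (μT²/4π²)^(1/3).
μT²/4π² = 1.876×10¹³ × (2.594×10⁵)² / 39.48 = 3.198×10²² m³.
a = 3.174×10⁷ m = 31741 km.

r_sync ≈ 31700 km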